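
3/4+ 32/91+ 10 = 4041/364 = 11.10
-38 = -38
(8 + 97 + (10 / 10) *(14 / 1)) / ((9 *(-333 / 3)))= -119 / 999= -0.12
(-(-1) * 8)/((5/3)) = 24/5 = 4.80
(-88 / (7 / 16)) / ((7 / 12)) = -16896 / 49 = -344.82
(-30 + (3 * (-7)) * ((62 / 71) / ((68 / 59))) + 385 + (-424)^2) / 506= 355.96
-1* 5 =-5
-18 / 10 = -9 / 5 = -1.80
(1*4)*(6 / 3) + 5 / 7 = 61 / 7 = 8.71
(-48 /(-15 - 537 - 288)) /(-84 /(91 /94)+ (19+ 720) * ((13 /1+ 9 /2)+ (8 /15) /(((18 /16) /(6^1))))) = 468 /122422279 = 0.00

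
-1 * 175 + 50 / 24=-2075 / 12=-172.92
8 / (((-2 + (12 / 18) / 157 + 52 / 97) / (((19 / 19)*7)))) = -319809 / 8336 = -38.36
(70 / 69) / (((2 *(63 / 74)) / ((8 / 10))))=296 / 621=0.48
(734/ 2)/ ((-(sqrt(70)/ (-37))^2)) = -502423/ 70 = -7177.47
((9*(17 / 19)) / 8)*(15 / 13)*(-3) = -6885 / 1976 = -3.48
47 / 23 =2.04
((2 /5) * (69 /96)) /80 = 0.00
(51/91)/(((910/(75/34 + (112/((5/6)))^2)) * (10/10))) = 46067193/4140500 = 11.13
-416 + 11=-405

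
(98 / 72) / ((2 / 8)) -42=-329 / 9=-36.56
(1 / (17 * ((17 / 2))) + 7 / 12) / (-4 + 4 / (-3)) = -2047 / 18496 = -0.11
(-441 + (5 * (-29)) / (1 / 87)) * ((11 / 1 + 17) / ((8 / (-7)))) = 319872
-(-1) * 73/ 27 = 73/ 27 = 2.70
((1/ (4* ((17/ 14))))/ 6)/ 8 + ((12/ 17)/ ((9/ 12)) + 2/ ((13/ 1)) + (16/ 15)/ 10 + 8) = 1627617/ 176800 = 9.21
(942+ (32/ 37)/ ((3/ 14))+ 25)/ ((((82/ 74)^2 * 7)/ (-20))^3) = -12233.15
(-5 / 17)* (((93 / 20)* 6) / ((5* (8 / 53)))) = -14787 / 1360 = -10.87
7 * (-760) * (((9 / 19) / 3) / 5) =-168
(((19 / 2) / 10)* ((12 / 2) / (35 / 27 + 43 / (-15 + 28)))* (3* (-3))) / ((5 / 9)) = -1620567 / 80800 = -20.06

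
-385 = -385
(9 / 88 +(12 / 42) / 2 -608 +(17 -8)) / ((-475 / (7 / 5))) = 368833 / 209000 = 1.76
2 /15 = 0.13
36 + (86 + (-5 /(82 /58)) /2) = 9859 /82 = 120.23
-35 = -35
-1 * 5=-5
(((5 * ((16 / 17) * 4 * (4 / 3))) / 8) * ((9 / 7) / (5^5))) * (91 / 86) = 624 / 456875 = 0.00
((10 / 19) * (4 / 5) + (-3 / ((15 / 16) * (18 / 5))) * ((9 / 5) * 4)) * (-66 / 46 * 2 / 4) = 9372 / 2185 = 4.29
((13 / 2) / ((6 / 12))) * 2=26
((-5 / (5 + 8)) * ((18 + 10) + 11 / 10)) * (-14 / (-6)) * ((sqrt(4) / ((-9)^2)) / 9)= -679 / 9477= -0.07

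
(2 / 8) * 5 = 5 / 4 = 1.25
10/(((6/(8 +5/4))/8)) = 370/3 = 123.33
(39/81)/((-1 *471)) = -13/12717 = -0.00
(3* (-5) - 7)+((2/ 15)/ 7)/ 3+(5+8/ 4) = -4723/ 315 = -14.99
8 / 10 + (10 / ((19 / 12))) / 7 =1132 / 665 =1.70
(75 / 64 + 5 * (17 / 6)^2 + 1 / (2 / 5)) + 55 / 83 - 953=-43434839 / 47808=-908.53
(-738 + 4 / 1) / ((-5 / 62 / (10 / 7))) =91016 / 7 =13002.29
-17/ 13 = -1.31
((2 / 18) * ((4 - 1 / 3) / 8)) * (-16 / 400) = -11 / 5400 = -0.00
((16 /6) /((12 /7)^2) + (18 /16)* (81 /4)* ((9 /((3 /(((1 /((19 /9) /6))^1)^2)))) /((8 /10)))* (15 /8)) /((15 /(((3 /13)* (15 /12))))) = 3230768267 /129752064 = 24.90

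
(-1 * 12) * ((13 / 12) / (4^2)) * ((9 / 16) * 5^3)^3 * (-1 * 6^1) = 55529296875 / 32768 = 1694619.66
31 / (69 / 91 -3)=-2821 / 204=-13.83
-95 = -95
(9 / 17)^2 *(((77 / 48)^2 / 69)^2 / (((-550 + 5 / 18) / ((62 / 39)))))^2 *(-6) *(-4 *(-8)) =-1187542576177321441 / 1363934977247802588187852800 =-0.00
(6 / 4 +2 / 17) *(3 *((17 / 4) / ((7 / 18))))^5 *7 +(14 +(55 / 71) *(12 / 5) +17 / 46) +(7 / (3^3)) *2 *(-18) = 322912340349378167 / 752799936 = 428948416.32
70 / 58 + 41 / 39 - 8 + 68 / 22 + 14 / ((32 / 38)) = 1390813 / 99528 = 13.97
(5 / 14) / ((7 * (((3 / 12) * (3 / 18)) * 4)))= 15 / 49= 0.31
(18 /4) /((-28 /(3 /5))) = -27 /280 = -0.10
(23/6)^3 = 12167/216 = 56.33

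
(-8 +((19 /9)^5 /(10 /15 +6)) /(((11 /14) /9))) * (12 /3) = 30816266 /120285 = 256.19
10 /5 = 2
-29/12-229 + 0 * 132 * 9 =-2777/12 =-231.42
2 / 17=0.12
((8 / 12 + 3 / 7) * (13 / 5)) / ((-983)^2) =0.00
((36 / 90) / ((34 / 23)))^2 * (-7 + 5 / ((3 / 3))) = -1058 / 7225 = -0.15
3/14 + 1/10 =11/35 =0.31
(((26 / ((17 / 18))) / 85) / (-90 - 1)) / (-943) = 0.00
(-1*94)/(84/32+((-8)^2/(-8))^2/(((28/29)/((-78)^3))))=5264/1761536877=0.00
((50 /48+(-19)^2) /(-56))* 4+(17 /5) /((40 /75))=-19.49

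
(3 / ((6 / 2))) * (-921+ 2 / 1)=-919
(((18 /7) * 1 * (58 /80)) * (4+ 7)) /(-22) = -261 /280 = -0.93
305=305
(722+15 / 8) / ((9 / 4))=321.72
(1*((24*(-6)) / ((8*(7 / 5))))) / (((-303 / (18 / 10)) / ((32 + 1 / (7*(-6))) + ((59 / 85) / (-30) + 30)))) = 9952758 / 2103325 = 4.73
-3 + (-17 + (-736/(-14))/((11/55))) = 1700/7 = 242.86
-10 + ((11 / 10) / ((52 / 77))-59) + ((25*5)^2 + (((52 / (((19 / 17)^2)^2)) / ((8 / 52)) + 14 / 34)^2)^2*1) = 27793972458744790461769410245434807287 / 12527275957342269523860096520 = 2218676474.71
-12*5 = -60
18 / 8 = 9 / 4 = 2.25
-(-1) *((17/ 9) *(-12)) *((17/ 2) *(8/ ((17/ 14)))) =-1269.33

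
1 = 1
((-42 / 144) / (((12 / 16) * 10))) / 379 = -7 / 68220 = -0.00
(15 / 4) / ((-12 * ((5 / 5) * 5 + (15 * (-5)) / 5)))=1 / 32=0.03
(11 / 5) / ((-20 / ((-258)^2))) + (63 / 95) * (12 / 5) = -3477213 / 475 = -7320.45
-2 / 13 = -0.15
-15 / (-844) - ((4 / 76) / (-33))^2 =5896091 / 331800876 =0.02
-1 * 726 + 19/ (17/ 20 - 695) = -10079438/ 13883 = -726.03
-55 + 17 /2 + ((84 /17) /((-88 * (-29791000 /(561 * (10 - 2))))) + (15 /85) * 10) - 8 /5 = -2933295802 /63305875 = -46.34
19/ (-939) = -19/ 939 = -0.02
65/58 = 1.12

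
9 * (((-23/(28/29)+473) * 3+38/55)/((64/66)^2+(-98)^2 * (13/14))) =1849955679/1359781640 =1.36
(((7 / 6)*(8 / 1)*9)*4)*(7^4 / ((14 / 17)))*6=5877648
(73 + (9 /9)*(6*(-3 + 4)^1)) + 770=849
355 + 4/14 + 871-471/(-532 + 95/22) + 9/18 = 199529643/162526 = 1227.68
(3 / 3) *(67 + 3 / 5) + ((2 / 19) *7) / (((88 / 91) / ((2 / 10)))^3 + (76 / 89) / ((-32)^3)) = 398887159357925082 / 5900128698044345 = 67.61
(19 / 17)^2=361 / 289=1.25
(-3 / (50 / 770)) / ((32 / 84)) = -4851 / 40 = -121.28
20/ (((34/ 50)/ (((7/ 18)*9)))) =1750/ 17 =102.94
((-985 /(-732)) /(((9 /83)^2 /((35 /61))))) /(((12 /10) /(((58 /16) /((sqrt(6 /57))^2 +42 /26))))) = 340240028765 /2951318592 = 115.28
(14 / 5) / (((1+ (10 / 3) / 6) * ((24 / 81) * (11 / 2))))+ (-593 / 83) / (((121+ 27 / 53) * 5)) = 32126371 / 29398600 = 1.09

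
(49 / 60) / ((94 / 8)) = 49 / 705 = 0.07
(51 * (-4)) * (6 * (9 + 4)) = -15912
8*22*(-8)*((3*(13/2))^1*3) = -82368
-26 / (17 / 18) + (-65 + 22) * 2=-1930 / 17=-113.53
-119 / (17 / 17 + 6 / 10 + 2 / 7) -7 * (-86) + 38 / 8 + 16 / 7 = 504439 / 924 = 545.93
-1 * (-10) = 10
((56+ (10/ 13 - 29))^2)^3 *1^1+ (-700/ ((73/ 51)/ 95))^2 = 67314026420453821969/ 25722065161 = 2616975969.82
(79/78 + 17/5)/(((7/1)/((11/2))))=18931/5460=3.47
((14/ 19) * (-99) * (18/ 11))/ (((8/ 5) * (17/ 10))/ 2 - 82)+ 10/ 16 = 40/ 19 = 2.11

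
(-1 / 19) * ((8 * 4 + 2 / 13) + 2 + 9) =-561 / 247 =-2.27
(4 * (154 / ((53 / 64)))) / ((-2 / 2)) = -39424 / 53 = -743.85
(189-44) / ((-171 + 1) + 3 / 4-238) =-580 / 1629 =-0.36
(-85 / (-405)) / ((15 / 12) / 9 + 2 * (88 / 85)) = 5780 / 60849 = 0.09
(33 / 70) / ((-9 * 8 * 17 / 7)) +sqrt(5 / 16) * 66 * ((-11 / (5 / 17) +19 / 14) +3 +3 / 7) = -75339 * sqrt(5) / 140 - 11 / 4080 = -1203.31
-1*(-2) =2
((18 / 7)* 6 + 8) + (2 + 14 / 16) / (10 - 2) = 10657 / 448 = 23.79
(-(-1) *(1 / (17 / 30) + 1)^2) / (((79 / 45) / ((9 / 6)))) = 298215 / 45662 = 6.53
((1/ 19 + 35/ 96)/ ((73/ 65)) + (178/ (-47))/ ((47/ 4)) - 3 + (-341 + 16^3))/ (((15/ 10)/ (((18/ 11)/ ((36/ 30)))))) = 3410.95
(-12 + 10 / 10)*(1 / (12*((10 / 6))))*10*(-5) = 55 / 2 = 27.50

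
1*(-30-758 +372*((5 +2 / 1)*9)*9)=210136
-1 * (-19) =19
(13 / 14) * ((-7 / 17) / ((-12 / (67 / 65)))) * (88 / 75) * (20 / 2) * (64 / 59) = 94336 / 225675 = 0.42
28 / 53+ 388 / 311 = 29272 / 16483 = 1.78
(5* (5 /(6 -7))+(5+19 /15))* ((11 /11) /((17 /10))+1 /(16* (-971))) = -14550461 /1320560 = -11.02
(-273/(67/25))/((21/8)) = -2600/67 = -38.81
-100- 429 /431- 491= -255150 /431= -592.00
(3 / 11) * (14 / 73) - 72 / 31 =-56514 / 24893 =-2.27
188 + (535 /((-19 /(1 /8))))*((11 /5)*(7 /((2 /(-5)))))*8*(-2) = -37623 /19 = -1980.16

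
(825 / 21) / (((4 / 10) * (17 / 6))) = 4125 / 119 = 34.66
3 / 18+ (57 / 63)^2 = 869 / 882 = 0.99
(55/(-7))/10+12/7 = 13/14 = 0.93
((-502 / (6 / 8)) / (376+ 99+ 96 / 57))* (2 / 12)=-19076 / 81513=-0.23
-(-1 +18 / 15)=-1 / 5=-0.20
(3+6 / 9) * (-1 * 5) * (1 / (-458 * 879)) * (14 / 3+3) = 1265 / 3623238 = 0.00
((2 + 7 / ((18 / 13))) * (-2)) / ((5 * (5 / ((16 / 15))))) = -2032 / 3375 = -0.60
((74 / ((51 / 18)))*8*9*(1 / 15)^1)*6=63936 / 85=752.19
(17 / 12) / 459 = 1 / 324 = 0.00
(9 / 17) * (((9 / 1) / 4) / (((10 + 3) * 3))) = 27 / 884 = 0.03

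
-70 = -70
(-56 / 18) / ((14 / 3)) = -2 / 3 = -0.67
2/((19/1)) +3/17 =91/323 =0.28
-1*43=-43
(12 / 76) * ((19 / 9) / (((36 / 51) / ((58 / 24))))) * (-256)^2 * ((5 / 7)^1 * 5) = 50483200 / 189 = 267106.88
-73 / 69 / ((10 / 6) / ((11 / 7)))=-803 / 805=-1.00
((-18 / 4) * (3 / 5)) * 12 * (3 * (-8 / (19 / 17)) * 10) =132192 / 19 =6957.47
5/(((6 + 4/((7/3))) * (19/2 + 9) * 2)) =35/1998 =0.02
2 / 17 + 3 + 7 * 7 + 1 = 53.12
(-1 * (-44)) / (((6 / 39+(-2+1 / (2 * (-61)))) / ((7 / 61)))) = -8008 / 2941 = -2.72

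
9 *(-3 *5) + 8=-127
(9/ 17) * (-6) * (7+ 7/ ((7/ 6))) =-702/ 17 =-41.29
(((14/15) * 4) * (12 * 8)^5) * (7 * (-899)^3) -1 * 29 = -774105321005893288081/5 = -154821064201178657616.20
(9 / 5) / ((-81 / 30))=-2 / 3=-0.67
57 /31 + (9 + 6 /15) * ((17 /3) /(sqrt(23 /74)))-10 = -253 /31 + 799 * sqrt(1702) /345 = 87.38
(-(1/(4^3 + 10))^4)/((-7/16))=1/13119127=0.00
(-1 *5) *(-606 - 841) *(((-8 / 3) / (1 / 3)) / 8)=-7235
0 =0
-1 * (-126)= 126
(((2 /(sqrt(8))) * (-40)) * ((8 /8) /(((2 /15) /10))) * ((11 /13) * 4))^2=8712000000 /169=51550295.86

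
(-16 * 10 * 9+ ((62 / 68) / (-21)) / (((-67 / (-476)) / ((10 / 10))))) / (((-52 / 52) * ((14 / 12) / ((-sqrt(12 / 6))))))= -579004 * sqrt(2) / 469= -1745.92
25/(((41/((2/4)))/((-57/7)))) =-2.48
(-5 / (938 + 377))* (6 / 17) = -6 / 4471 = -0.00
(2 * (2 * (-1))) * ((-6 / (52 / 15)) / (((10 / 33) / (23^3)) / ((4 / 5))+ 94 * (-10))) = -14454396 / 1962585703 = -0.01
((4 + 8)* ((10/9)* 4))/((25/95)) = 608/3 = 202.67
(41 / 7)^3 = 68921 / 343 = 200.94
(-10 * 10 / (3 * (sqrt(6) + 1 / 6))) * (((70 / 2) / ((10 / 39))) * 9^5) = -102697586.82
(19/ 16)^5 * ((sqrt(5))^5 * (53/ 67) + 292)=3280831175 * sqrt(5)/ 70254592 + 180755227/ 262144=793.95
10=10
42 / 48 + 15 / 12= 2.12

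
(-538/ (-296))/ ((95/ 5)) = 269/ 2812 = 0.10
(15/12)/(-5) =-1/4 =-0.25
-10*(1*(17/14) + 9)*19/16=-13585/112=-121.29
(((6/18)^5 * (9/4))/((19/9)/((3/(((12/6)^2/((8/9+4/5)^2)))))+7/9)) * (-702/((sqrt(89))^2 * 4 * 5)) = -0.00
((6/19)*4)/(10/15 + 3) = 72/209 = 0.34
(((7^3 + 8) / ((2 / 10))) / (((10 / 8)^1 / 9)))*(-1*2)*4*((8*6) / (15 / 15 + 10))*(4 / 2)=-9704448 / 11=-882222.55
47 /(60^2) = 47 /3600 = 0.01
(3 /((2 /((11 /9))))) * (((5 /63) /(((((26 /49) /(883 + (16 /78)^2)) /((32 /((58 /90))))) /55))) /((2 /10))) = 3306528.03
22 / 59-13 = -745 / 59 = -12.63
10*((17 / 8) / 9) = 85 / 36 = 2.36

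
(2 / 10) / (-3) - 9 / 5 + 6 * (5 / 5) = 62 / 15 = 4.13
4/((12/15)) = 5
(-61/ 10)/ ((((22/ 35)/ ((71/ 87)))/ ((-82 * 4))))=2485994/ 957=2597.69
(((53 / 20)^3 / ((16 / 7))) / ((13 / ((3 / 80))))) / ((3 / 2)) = 1042139 / 66560000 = 0.02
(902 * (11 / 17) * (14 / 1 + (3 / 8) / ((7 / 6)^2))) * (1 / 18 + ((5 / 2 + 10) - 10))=159630097 / 7497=21292.53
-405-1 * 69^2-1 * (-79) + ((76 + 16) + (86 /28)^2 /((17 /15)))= -16615605 /3332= -4986.68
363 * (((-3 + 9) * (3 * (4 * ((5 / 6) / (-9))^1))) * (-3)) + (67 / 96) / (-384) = 267632573 / 36864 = 7260.00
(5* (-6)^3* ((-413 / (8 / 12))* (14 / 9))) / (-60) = -17346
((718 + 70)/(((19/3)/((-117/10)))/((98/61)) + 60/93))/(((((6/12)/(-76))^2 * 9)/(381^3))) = 362978274798648.01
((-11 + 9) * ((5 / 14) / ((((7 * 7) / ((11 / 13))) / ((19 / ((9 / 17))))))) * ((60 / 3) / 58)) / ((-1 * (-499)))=-177650 / 580735701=-0.00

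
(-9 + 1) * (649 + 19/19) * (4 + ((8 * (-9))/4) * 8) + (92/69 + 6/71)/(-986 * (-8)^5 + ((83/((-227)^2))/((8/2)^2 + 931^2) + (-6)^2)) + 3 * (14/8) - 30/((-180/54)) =895088344412632164875394019/1229492890300675035660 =728014.25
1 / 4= 0.25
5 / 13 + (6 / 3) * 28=733 / 13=56.38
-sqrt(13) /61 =-0.06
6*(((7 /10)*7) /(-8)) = -147 /40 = -3.68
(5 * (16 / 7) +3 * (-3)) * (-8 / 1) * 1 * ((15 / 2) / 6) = -170 / 7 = -24.29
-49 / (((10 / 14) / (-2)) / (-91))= -62426 / 5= -12485.20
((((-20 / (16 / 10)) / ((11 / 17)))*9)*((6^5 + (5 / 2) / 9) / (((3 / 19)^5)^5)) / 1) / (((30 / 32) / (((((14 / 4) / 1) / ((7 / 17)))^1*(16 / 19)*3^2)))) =-31706515702324091961133226670820806789920 / 3106724901291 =-10205768682366579864280220000.00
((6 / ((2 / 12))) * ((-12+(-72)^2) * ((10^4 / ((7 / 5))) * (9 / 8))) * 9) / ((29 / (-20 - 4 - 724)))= -70506255600000 / 203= -347321456157.64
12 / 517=0.02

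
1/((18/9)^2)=1/4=0.25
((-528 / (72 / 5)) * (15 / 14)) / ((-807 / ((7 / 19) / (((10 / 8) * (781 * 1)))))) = 20 / 1088643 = 0.00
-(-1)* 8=8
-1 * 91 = -91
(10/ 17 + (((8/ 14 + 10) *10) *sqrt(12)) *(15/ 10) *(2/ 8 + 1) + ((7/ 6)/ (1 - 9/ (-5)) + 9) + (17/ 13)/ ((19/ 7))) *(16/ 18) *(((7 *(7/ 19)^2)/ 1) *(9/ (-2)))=-543900 *sqrt(3)/ 361 - 181242229/ 4547517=-2649.45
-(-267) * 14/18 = 623/3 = 207.67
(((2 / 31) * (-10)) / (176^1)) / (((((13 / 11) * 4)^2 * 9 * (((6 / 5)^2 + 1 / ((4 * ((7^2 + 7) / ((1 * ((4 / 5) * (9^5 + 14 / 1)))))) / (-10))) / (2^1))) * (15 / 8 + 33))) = 9625 / 19411274233143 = 0.00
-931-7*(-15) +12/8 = -1649/2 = -824.50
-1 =-1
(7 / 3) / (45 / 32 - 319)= -224 / 30489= -0.01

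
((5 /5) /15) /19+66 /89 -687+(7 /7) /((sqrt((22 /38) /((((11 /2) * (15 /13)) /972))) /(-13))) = -17406856 /25365 -sqrt(2470) /36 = -687.64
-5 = -5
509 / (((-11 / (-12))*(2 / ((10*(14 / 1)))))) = 427560 / 11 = 38869.09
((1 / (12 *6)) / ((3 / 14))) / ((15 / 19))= 133 / 1620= 0.08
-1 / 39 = -0.03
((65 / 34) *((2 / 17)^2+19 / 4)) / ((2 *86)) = 357955 / 6760288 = 0.05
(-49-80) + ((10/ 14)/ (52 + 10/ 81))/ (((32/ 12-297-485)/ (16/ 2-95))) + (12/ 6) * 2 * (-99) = -36275951595/ 69097252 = -525.00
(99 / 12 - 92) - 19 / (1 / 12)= -1247 / 4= -311.75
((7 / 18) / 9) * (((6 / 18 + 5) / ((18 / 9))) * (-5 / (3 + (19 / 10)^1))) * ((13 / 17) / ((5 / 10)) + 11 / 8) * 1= -9875 / 28917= -0.34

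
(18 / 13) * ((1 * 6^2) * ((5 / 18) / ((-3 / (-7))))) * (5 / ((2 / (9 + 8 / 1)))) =17850 / 13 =1373.08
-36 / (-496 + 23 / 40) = 1440 / 19817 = 0.07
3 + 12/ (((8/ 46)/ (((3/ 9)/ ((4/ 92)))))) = 532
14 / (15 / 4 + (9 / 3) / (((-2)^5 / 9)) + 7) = 448 / 317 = 1.41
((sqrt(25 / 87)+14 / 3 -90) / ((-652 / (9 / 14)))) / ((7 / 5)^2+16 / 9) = 21600 / 959581 -3375 * sqrt(87) / 222622792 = 0.02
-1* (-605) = 605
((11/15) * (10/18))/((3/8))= 88/81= 1.09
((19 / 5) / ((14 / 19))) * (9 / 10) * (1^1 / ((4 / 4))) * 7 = 3249 / 100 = 32.49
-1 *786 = -786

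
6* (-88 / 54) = -88 / 9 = -9.78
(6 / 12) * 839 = 839 / 2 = 419.50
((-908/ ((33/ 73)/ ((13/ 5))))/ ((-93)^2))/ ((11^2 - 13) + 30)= -430846/ 98468865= -0.00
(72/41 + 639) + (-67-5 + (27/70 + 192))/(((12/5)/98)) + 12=913235/164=5568.51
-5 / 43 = -0.12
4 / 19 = 0.21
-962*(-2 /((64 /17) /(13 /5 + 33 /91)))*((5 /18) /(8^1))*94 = 9962731 /2016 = 4941.83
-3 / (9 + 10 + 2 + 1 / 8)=-0.14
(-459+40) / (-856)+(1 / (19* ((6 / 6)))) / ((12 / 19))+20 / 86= 88933 / 110424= 0.81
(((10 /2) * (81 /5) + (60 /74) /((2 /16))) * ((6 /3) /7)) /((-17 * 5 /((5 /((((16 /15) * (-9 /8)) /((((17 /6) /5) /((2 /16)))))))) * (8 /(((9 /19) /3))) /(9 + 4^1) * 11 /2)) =0.26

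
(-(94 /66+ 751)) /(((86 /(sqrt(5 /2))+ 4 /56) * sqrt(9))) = 1738100 /287023473 - 418534480 * sqrt(10) /287023473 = -4.61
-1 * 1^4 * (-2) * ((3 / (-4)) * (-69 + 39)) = 45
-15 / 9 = -5 / 3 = -1.67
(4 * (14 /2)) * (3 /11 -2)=-532 /11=-48.36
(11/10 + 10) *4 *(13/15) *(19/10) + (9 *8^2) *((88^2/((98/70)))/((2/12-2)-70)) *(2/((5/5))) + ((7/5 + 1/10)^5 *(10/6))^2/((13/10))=-88511.87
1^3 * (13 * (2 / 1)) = 26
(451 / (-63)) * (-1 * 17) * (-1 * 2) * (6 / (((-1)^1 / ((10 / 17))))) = 18040 / 21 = 859.05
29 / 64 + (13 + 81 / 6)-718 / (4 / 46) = -526723 / 64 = -8230.05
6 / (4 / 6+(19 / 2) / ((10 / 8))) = 45 / 62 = 0.73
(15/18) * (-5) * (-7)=175/6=29.17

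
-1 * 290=-290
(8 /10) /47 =4 /235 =0.02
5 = 5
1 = 1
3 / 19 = 0.16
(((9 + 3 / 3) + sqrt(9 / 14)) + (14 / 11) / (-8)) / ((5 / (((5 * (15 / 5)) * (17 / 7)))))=153 * sqrt(14) / 98 + 22083 / 308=77.54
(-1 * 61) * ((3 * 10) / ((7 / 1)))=-1830 / 7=-261.43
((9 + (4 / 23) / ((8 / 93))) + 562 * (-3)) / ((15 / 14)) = -179781 / 115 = -1563.31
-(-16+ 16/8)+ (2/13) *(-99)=-16/13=-1.23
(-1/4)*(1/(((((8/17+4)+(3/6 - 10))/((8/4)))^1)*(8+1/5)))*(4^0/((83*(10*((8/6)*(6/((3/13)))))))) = 17/40345968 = 0.00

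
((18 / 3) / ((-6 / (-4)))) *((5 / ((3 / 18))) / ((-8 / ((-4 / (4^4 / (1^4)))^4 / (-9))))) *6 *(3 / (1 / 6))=45 / 4194304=0.00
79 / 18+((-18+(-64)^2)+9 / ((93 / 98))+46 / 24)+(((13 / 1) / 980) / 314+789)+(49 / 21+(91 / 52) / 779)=326718006030313 / 66880172520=4885.13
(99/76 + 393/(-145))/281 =-15513/3096620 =-0.01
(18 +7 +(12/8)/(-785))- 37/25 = 184617/7850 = 23.52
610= 610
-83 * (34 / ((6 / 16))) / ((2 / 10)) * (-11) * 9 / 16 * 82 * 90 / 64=429543675 / 16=26846479.69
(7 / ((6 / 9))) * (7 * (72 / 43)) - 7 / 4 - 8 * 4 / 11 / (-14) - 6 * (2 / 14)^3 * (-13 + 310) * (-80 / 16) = 147.50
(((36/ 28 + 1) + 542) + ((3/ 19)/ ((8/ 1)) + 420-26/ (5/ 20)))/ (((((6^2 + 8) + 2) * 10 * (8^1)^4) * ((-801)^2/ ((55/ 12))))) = 113135/ 34685317545984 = 0.00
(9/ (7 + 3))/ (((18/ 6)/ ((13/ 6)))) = 13/ 20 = 0.65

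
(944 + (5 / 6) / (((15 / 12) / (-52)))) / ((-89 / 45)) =-40920 / 89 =-459.78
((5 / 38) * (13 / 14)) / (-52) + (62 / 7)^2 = 1168541 / 14896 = 78.45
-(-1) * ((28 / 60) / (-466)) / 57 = -7 / 398430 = -0.00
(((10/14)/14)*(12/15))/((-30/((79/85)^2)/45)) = -0.05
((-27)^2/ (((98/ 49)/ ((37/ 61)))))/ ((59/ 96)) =1294704/ 3599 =359.74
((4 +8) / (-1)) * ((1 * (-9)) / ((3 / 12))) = 432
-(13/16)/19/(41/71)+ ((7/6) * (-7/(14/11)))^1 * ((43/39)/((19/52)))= -2180323/112176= -19.44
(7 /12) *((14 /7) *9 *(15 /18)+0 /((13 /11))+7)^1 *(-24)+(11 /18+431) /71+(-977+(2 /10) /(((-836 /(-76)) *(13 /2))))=-1278.92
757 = 757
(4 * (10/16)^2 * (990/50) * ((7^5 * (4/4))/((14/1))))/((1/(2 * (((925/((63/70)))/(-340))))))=-122150875/544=-224542.05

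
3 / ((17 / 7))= 21 / 17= 1.24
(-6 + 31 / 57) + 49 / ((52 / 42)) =50567 / 1482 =34.12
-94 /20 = -47 /10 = -4.70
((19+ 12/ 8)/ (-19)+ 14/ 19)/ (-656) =13/ 24928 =0.00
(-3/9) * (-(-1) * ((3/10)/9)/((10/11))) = -11/900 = -0.01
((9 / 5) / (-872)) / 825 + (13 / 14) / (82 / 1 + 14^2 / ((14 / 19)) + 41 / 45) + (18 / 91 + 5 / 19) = 15090466014413 / 32549287771000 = 0.46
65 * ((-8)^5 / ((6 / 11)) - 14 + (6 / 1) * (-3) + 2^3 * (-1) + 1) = -3907388.33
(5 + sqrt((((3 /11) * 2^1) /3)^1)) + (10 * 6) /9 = sqrt(22) /11 + 35 /3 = 12.09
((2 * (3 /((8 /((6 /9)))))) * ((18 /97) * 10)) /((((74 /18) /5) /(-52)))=-210600 /3589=-58.68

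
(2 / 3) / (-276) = -0.00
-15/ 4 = -3.75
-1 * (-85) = 85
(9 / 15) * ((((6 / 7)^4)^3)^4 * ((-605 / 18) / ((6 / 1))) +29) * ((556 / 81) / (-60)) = -147933794667135767973125784984762356952643391 / 74324320640020604018491177339868161882322025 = -1.99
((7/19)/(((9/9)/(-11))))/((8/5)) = -385/152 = -2.53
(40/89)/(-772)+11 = 188937/17177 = 11.00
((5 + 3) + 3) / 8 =11 / 8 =1.38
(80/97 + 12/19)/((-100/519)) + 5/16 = -5341609/737200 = -7.25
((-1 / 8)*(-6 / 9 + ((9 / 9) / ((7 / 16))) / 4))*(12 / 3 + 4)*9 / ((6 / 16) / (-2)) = -32 / 7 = -4.57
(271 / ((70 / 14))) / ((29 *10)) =271 / 1450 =0.19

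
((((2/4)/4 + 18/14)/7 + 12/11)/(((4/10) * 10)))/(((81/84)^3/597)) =15526378/72171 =215.13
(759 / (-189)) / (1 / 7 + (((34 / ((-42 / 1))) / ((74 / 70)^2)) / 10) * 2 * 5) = 346357 / 50154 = 6.91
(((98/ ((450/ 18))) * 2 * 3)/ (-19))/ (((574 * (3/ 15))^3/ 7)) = -15/ 2618998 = -0.00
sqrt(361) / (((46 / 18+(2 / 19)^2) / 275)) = 16976025 / 8339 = 2035.74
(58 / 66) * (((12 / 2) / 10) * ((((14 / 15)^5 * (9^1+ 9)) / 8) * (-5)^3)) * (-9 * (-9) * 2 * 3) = -70186032 / 1375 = -51044.39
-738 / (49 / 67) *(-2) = 98892 / 49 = 2018.20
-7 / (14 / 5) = -2.50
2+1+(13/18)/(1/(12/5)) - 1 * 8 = -49/15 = -3.27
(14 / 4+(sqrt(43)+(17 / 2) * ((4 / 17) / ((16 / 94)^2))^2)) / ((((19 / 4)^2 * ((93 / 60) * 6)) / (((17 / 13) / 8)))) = 340 * sqrt(43) / 436449+8183575 / 18621824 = 0.44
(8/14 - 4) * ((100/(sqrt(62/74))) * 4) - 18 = -9600 * sqrt(1147)/217 - 18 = -1516.28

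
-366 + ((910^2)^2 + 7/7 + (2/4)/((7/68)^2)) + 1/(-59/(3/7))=1982502121591172/2891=685749609682.18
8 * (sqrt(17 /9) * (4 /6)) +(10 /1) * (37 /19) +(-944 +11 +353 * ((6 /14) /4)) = -465875 /532 +16 * sqrt(17) /9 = -868.37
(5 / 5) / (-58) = -1 / 58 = -0.02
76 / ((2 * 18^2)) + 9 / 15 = 581 / 810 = 0.72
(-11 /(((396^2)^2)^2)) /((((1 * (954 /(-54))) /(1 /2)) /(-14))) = -7 /971232970782876696576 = -0.00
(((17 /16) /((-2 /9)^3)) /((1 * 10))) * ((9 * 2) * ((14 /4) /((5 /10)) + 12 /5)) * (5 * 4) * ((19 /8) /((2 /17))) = -1693243197 /2560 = -661423.12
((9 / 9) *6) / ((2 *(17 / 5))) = 15 / 17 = 0.88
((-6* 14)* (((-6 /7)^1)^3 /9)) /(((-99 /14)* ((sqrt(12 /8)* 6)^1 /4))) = -128* sqrt(6) /693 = -0.45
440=440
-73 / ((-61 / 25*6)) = 1825 / 366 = 4.99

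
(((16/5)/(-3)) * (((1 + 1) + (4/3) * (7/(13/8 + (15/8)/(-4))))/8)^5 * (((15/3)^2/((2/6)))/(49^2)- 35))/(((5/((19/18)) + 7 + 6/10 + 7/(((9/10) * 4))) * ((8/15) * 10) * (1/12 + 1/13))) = 28298826810521421947/2927498764411221840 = 9.67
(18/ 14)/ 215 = 9/ 1505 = 0.01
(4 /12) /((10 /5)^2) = 1 /12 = 0.08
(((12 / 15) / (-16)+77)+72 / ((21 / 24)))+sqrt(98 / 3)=7 * sqrt(6) / 3+22293 / 140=164.95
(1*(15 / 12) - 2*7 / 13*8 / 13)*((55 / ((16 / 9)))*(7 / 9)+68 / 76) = 3012039 / 205504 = 14.66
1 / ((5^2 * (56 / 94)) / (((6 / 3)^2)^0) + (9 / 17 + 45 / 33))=8789 / 147538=0.06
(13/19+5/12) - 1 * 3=-433/228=-1.90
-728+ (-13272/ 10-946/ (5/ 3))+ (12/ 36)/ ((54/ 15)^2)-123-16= -13422223/ 4860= -2761.77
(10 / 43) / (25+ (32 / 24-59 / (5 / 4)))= -150 / 13459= -0.01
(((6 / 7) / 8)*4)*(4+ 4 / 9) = 40 / 21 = 1.90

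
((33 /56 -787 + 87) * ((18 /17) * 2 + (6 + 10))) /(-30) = 430837 /1020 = 422.39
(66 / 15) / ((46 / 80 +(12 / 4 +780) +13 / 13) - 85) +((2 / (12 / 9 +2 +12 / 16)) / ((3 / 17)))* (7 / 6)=3.24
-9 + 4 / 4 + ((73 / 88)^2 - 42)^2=101868410273 / 59969536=1698.67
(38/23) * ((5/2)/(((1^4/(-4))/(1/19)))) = -0.87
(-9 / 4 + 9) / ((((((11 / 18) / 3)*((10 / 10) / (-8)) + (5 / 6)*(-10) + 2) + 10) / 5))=14580 / 1573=9.27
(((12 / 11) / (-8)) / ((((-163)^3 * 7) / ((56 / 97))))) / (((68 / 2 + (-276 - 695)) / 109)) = -1308 / 4329789904913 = -0.00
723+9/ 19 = 13746/ 19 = 723.47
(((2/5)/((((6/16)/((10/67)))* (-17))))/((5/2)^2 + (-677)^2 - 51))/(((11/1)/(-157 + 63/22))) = 217024/757923324609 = 0.00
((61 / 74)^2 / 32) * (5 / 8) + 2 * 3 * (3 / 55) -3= -205049557 / 77102080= -2.66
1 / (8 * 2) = 1 / 16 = 0.06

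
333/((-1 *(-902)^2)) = -333/813604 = -0.00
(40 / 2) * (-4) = -80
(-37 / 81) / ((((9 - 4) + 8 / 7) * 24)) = -259 / 83592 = -0.00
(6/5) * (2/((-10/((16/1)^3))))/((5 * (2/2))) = -24576/125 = -196.61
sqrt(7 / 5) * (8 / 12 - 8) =-22 * sqrt(35) / 15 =-8.68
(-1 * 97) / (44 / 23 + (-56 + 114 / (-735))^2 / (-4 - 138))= 4.78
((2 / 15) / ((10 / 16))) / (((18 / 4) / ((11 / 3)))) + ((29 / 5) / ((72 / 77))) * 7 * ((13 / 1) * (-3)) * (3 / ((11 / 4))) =-7480861 / 4050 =-1847.13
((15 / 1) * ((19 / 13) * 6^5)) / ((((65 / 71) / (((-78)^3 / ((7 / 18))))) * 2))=-795296496384 / 7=-113613785197.71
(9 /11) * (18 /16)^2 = 729 /704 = 1.04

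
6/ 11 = 0.55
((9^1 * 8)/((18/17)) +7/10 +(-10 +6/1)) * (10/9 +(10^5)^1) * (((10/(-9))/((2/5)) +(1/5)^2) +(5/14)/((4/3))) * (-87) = 52553682993323/37800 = 1390309073.90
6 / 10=3 / 5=0.60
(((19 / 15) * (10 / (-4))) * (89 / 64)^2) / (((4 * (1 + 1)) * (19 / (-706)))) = 28.44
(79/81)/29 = 79/2349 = 0.03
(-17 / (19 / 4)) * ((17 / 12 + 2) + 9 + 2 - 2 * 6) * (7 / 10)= -3451 / 570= -6.05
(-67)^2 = 4489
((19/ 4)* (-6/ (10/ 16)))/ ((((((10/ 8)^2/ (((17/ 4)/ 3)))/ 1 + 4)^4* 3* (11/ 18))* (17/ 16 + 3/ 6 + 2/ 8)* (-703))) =24631345152/ 855618784488215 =0.00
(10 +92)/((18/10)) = 170/3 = 56.67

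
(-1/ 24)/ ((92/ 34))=-17/ 1104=-0.02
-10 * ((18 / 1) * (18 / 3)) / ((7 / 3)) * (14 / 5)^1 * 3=-3888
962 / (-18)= -481 / 9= -53.44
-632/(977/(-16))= 10112/977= 10.35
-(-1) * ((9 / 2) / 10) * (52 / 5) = 117 / 25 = 4.68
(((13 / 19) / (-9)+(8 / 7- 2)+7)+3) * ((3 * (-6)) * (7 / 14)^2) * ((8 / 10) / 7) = -21706 / 4655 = -4.66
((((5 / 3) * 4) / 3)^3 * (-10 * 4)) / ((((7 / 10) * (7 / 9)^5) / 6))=-1555200000 / 117649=-13218.98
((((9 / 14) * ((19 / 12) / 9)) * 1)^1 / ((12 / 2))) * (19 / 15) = 361 / 15120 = 0.02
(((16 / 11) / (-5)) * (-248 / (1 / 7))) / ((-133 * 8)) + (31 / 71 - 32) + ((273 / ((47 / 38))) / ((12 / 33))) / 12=517339769 / 27897320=18.54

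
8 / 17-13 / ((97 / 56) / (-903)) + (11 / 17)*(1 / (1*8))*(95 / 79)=7063525493 / 1042168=6777.72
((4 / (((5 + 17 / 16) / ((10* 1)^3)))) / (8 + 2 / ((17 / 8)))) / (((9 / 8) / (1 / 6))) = 10.93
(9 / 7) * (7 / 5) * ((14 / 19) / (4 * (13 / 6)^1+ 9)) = 378 / 5035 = 0.08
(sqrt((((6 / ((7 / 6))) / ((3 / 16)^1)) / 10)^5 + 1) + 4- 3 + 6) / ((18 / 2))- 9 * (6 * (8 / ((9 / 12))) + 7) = -5744 / 9 + sqrt(287218709785) / 385875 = -636.83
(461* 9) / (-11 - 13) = -172.88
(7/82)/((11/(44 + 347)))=2737/902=3.03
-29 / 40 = -0.72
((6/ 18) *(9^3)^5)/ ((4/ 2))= 68630377364883/ 2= 34315188682441.50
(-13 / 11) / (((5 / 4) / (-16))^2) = -53248 / 275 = -193.63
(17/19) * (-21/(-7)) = 51/19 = 2.68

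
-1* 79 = -79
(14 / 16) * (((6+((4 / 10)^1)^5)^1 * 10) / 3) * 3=65737 / 1250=52.59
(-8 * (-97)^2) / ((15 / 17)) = -1279624 / 15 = -85308.27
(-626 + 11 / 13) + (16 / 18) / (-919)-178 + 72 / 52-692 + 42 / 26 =-160440962 / 107523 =-1492.15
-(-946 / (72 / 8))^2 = -894916 / 81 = -11048.35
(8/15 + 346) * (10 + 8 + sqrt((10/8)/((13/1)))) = 2599 * sqrt(65)/195 + 31188/5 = 6345.06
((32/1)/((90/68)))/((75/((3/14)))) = 544/7875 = 0.07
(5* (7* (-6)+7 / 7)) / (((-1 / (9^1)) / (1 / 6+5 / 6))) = 1845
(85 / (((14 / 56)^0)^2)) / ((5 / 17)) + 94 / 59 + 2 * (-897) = -88701 / 59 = -1503.41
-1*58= -58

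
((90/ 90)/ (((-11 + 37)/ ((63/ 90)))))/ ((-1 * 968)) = -7/ 251680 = -0.00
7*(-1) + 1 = -6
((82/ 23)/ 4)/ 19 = 41/ 874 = 0.05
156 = 156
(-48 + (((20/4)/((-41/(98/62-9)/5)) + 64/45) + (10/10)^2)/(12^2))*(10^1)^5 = -493668188750/102951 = -4795176.24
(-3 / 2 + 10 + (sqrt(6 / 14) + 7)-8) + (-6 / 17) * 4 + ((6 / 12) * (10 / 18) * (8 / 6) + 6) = sqrt(21) / 7 + 11437 / 918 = 13.11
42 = 42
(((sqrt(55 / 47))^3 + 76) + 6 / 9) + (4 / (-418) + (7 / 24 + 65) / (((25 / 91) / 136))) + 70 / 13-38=55*sqrt(2585) / 2209 + 6595387433 / 203775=32367.29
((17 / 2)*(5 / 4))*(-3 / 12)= -85 / 32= -2.66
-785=-785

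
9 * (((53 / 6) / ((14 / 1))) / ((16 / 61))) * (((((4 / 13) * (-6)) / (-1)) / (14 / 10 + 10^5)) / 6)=16165 / 242670064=0.00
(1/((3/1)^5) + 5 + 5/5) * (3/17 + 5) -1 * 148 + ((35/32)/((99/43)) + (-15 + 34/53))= -10080740473/77067936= -130.80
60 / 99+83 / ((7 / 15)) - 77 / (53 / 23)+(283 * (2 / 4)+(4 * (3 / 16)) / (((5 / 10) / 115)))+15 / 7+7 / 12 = 3230573 / 6996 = 461.77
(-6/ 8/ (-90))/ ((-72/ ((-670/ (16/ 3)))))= 67/ 4608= 0.01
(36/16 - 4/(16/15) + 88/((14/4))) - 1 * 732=-708.36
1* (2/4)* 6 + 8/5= 23/5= 4.60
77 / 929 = 0.08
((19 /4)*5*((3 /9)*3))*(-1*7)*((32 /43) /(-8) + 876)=-6261640 /43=-145619.53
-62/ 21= -2.95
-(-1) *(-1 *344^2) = -118336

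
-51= -51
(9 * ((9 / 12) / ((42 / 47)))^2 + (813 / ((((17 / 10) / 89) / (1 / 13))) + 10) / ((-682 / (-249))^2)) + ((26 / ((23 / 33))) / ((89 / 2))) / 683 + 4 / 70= 22747669634841756271 / 51214501661202880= 444.16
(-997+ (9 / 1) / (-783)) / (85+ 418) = -86740 / 43761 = -1.98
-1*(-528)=528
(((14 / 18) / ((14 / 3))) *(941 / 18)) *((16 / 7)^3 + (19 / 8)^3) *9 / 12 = 465250161 / 2809856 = 165.58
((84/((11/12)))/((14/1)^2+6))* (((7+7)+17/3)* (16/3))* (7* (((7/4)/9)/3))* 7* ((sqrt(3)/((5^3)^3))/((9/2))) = 9066176* sqrt(3)/527291015625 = 0.00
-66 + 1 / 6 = -395 / 6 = -65.83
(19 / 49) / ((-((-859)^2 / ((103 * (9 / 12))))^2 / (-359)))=651275901 / 426863202206224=0.00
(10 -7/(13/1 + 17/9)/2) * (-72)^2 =3391632/67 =50621.37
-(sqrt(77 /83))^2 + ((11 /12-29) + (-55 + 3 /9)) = -27781 /332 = -83.68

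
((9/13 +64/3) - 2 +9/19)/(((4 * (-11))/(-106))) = 402535/8151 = 49.38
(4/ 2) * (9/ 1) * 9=162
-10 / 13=-0.77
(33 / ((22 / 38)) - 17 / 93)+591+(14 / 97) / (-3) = 5843525 / 9021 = 647.77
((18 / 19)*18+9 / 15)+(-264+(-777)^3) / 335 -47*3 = -8913641349 / 6365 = -1400414.98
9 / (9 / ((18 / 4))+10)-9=-33 / 4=-8.25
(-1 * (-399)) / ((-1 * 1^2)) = -399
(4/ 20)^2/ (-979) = -0.00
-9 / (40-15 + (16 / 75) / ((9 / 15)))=-405 / 1141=-0.35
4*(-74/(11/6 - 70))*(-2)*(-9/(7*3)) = 10656/2863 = 3.72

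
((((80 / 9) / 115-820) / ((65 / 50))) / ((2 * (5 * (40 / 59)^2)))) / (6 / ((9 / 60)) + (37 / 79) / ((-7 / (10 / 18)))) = -81679377983 / 23787842000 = -3.43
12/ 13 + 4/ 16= 61/ 52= 1.17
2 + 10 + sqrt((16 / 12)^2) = 40 / 3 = 13.33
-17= -17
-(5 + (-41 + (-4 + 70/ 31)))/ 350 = 117/ 1085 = 0.11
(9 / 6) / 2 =3 / 4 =0.75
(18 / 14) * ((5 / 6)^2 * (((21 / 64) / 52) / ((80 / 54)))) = 405 / 106496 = 0.00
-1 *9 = -9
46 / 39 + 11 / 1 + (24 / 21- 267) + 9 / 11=-759337 / 3003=-252.86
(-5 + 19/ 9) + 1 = -17/ 9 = -1.89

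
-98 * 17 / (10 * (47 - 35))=-833 / 60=-13.88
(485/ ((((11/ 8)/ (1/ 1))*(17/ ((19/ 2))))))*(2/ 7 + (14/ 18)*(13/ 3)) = 25470260/ 35343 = 720.66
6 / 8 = 3 / 4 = 0.75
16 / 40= 2 / 5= 0.40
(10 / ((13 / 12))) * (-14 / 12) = -140 / 13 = -10.77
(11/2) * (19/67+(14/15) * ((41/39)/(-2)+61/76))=8881609/2978820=2.98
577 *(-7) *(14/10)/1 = -5654.60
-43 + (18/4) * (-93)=-461.50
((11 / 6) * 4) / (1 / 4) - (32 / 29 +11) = 1499 / 87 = 17.23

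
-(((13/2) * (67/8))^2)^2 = -575536166881/65536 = -8781984.97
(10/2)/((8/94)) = 58.75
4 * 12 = 48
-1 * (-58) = 58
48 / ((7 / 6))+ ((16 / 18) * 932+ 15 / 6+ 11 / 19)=2089163 / 2394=872.67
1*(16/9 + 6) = 70/9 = 7.78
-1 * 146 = -146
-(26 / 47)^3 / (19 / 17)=-0.15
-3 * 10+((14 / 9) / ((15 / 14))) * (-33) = -3506 / 45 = -77.91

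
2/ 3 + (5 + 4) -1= 26/ 3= 8.67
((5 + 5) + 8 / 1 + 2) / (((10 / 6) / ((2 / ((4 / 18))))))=108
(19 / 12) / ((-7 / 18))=-57 / 14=-4.07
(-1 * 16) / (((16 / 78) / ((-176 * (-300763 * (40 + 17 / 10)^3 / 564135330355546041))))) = -0.00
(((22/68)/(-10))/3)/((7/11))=-121/7140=-0.02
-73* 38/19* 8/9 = -1168/9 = -129.78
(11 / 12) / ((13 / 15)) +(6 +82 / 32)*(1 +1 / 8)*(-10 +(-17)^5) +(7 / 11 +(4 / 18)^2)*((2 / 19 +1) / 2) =-128429295180805 / 9389952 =-13677311.15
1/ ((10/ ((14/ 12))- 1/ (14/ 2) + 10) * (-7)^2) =1/ 903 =0.00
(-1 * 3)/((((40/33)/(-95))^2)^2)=-463651231923/4096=-113196101.54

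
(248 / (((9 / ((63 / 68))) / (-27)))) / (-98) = 837 / 119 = 7.03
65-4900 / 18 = -1865 / 9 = -207.22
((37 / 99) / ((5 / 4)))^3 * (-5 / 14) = -1620896 / 169802325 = -0.01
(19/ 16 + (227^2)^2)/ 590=4500403.12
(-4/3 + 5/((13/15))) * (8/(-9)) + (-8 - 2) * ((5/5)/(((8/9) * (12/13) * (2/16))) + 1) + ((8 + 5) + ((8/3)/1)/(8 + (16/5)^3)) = -3383993/34398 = -98.38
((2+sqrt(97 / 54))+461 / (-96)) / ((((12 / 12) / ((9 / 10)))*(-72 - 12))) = 269 / 8960 - sqrt(582) / 1680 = 0.02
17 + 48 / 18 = 59 / 3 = 19.67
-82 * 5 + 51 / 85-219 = -3142 / 5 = -628.40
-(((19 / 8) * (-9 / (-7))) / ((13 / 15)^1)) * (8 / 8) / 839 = -2565 / 610792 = -0.00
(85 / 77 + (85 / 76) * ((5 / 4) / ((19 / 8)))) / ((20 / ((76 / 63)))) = 2091 / 20482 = 0.10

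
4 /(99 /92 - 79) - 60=-430508 /7169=-60.05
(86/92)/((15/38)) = 817/345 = 2.37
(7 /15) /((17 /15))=7 /17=0.41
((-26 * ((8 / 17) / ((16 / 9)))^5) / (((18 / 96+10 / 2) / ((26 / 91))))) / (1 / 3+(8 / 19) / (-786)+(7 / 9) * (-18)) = 11463890958 / 84187287190601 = 0.00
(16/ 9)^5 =1048576/ 59049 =17.76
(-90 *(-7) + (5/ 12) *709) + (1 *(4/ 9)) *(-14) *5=32195/ 36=894.31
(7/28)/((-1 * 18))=-1/72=-0.01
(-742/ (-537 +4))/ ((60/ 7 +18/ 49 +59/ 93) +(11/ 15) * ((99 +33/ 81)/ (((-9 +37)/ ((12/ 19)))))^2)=494362089270/ 4708899375193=0.10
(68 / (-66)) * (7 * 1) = -238 / 33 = -7.21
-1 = -1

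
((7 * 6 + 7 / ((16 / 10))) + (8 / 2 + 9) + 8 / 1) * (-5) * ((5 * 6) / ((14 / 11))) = -63525 / 8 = -7940.62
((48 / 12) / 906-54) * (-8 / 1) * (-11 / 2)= -1076240 / 453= -2375.81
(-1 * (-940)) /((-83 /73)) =-68620 /83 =-826.75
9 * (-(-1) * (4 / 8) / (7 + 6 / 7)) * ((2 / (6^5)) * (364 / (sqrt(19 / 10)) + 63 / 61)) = 0.04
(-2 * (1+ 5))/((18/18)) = -12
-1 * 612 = -612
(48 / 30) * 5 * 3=24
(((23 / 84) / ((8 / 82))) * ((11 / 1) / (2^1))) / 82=253 / 1344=0.19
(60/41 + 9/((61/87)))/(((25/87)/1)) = 3111381/62525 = 49.76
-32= -32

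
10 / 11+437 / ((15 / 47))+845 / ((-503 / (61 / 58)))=6587123821 / 4813710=1368.41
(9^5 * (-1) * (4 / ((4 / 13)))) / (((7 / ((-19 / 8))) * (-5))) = -14585103 / 280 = -52089.65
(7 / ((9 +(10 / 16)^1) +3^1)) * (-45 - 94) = -7784 / 101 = -77.07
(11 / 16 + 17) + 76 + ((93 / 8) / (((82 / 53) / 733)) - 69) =226822 / 41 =5532.24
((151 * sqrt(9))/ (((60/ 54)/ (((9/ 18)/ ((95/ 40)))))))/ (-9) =-906/ 95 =-9.54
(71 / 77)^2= 5041 / 5929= 0.85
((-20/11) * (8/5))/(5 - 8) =32/33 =0.97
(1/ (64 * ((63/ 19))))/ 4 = 0.00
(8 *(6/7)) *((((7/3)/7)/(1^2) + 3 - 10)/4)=-80/7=-11.43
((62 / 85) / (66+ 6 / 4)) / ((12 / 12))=124 / 11475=0.01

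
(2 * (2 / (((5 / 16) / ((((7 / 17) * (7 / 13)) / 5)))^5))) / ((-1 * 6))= -592393533390848 / 15444813430693359375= -0.00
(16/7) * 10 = 160/7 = 22.86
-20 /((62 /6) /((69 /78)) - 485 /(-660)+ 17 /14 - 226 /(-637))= -12892880 /9015399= -1.43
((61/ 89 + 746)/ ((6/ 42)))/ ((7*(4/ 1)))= 66455/ 356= 186.67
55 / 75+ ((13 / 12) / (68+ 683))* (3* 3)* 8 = 9431 / 11265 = 0.84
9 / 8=1.12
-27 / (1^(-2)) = -27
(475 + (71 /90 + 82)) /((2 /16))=200804 /45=4462.31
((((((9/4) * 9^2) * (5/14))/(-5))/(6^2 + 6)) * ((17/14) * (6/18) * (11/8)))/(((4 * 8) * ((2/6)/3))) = -136323/2809856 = -0.05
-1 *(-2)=2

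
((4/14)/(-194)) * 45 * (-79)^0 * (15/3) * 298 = -67050/679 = -98.75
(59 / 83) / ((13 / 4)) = 236 / 1079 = 0.22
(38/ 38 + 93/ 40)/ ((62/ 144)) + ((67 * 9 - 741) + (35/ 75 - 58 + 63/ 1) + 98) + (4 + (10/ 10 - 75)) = -45017/ 465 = -96.81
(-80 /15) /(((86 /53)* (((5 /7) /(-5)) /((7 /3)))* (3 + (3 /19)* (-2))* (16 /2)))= 49343 /19737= 2.50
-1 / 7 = -0.14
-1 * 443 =-443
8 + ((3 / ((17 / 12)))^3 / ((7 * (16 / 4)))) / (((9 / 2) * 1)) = 277720 / 34391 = 8.08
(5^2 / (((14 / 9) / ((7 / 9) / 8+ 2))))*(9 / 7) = 33975 / 784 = 43.34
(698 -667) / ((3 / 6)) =62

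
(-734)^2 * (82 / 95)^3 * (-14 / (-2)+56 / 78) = 2674020.61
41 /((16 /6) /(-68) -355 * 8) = -2091 /144842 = -0.01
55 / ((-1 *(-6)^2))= -1.53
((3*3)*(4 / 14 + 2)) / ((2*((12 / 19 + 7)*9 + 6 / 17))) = 7752 / 52031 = 0.15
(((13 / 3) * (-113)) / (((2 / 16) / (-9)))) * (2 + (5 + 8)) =528840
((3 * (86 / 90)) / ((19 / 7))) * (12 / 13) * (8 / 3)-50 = -175618 / 3705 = -47.40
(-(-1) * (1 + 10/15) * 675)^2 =1265625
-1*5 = -5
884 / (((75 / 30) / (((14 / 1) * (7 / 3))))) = 173264 / 15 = 11550.93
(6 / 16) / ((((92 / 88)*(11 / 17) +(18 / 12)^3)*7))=51 / 3857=0.01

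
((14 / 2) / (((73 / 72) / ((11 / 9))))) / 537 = 616 / 39201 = 0.02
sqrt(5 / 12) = sqrt(15) / 6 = 0.65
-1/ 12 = -0.08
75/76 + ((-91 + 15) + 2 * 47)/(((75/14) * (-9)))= 3497/5700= 0.61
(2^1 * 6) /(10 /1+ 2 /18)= 108 /91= 1.19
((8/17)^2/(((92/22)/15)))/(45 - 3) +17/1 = 17.02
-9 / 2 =-4.50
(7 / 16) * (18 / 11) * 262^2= 1081143 / 22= 49142.86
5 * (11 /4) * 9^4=360855 /4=90213.75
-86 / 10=-43 / 5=-8.60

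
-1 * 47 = -47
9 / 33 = 3 / 11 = 0.27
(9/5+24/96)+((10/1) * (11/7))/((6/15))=5787/140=41.34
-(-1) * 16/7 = 16/7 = 2.29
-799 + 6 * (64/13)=-10003/13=-769.46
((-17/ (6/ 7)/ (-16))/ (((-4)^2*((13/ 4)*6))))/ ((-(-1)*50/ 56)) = 833/ 187200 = 0.00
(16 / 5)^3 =4096 / 125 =32.77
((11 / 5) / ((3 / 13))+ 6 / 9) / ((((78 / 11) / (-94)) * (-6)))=22.54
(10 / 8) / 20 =1 / 16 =0.06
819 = 819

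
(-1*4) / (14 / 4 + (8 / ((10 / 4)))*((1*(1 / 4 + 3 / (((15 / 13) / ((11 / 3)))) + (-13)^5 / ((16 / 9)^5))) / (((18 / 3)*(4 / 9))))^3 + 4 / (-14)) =645636042579834306560000 / 248627965017313582952067045206998981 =0.00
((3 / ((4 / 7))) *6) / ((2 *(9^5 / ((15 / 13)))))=35 / 113724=0.00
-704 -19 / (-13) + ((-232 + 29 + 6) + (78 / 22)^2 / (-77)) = -108972771 / 121121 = -899.70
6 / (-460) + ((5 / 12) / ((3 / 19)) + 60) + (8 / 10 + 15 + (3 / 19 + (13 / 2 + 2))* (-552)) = -369759583 / 78660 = -4700.73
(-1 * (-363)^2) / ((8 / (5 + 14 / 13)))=-100093.76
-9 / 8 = -1.12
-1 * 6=-6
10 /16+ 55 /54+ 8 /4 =3.64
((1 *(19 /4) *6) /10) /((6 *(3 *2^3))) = 19 /960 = 0.02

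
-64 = -64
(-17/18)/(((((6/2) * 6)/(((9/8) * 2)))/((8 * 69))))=-391/6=-65.17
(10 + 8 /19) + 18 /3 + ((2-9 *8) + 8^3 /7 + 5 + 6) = 4065 /133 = 30.56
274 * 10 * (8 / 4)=5480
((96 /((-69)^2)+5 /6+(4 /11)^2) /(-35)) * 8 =-504764 /2240315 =-0.23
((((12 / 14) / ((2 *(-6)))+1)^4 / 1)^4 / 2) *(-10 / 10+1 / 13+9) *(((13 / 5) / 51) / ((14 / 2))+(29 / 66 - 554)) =-683.00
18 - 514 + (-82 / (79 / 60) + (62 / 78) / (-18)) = -30963457 / 55458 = -558.32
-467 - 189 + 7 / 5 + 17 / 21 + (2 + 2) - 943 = -167243 / 105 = -1592.79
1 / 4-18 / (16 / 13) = -115 / 8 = -14.38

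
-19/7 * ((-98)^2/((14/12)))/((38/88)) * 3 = -155232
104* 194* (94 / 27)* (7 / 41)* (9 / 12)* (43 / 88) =17839367 / 4059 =4395.02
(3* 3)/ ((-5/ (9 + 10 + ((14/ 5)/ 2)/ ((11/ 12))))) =-36.95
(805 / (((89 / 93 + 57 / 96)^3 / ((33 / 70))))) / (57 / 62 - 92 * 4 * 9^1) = -206719285690368 / 6725975940792875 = -0.03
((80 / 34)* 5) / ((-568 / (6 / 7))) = -150 / 8449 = -0.02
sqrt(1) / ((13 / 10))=10 / 13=0.77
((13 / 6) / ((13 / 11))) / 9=11 / 54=0.20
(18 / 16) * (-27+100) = 657 / 8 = 82.12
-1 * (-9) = 9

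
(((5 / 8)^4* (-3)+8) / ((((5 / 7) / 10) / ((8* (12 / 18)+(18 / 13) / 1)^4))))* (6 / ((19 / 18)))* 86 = 2738493803895353 / 26047632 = 105134079.13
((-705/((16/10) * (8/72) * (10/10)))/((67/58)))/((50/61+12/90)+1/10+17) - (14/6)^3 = -24247664219/119527866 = -202.86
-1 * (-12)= 12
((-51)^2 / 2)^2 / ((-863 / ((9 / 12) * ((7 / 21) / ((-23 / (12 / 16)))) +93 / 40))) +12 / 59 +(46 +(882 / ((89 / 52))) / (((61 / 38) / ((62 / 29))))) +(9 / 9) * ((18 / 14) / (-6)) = -1572820600838954939 / 413006133413440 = -3808.23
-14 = -14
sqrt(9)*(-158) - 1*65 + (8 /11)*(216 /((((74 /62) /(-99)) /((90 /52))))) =-11106779 /481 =-23091.02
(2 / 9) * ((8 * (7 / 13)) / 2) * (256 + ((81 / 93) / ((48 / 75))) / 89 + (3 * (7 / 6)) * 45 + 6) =129633581 / 645606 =200.79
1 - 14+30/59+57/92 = -64441/5428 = -11.87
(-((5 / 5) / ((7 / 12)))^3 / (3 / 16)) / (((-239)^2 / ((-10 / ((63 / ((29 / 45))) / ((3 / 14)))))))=29696 / 2880097941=0.00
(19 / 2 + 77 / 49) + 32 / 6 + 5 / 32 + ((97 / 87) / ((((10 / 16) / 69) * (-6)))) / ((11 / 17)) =-16231837 / 1071840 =-15.14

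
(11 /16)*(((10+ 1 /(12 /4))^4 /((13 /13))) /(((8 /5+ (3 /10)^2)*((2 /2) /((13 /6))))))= 253968275 /25272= 10049.39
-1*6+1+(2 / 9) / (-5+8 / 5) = -775 / 153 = -5.07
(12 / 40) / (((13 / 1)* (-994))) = -3 / 129220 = -0.00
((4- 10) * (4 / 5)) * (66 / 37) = -1584 / 185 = -8.56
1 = 1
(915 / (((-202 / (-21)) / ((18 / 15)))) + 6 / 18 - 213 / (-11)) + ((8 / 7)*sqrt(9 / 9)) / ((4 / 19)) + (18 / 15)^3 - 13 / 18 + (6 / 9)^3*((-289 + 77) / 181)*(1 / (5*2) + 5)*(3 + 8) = 120.81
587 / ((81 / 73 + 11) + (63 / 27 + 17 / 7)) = 899871 / 25864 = 34.79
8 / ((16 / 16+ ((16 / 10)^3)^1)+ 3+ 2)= 500 / 631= 0.79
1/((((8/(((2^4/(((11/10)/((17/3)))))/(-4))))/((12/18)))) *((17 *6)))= -5/297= -0.02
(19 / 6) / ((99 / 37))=703 / 594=1.18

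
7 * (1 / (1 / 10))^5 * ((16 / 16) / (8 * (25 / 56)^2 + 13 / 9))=2469600000 / 10721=230351.65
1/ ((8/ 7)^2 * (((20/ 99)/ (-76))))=-92169/ 320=-288.03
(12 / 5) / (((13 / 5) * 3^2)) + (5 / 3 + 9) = 140 / 13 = 10.77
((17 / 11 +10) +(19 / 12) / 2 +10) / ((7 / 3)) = 5897 / 616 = 9.57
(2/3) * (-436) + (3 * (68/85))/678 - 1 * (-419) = 217531/1695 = 128.34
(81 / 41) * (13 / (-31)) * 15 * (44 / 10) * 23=-1598454 / 1271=-1257.63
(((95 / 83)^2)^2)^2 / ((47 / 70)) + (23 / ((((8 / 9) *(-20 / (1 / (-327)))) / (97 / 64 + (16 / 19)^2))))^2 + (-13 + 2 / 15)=-437207607127316046591026176195213579 / 51559792945123466301230293293465600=-8.48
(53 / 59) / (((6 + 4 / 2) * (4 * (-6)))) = -53 / 11328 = -0.00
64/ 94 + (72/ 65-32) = -92296/ 3055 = -30.21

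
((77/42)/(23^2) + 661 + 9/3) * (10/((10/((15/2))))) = 10537735/2116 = 4980.03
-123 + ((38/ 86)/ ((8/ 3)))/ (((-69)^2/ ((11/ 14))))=-940087807/ 7642992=-123.00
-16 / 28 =-4 / 7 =-0.57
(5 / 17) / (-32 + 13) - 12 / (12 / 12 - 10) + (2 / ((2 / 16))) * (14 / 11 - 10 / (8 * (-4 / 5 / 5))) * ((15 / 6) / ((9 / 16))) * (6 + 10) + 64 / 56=771455921 / 74613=10339.43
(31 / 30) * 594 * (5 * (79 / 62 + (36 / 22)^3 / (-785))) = 739623429 / 189970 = 3893.37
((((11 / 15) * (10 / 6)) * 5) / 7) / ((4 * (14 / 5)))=275 / 3528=0.08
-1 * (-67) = 67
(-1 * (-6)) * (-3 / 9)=-2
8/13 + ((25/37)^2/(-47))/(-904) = 465336701/756158936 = 0.62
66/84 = 11/14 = 0.79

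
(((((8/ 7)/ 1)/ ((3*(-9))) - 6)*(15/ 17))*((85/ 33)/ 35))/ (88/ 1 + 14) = -2855/ 742203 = -0.00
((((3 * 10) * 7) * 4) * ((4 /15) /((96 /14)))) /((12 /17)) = 833 /18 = 46.28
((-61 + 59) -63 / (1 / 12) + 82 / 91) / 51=-68896 / 4641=-14.85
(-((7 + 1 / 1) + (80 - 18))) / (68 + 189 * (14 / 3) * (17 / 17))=-7 / 95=-0.07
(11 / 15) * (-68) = -748 / 15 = -49.87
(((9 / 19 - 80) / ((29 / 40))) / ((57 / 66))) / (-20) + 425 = 4515809 / 10469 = 431.35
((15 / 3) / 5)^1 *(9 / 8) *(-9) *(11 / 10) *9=-8019 / 80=-100.24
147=147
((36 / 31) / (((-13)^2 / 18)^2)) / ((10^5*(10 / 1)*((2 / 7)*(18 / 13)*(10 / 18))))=5103 / 85133750000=0.00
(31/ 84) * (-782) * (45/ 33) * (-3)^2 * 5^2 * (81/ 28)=-1104526125/ 4312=-256151.70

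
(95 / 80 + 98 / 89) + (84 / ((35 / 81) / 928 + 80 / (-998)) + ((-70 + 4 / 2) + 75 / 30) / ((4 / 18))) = -5731576532087 / 4256699120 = -1346.48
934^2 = 872356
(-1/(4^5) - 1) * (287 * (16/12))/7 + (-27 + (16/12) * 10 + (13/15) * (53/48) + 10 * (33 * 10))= 37239209/11520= 3232.57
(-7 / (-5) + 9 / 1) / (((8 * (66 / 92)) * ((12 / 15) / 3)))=299 / 44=6.80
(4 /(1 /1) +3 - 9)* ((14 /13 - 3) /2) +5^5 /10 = 8175 /26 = 314.42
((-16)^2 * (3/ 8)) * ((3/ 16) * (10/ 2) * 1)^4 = 151875/ 2048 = 74.16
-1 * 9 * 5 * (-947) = 42615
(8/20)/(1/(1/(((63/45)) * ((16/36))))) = 9/14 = 0.64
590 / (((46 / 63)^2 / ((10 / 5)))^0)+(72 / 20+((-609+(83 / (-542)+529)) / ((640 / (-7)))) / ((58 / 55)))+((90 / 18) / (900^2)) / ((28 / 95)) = 33904865321233 / 57037478400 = 594.43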